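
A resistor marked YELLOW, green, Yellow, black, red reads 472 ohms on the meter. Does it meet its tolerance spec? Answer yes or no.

Yellow → 4 (first significant figure)
Green → 5 (second significant figure)
Yellow → 4 (third significant figure)
Black → ×1 multiplier
Red → ±2% tolerance
454 × 1 = 454 Ω
Allowed range: 444.92 Ω to 463.08 Ω.
472 ohms lies outside that range.

no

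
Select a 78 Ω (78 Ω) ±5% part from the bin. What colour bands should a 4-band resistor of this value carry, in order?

violet, grey, black, gold

78 Ω = 78 × 10^0.
7 → violet
8 → grey
Multiplier 10^0 → black.
±5% tolerance → gold.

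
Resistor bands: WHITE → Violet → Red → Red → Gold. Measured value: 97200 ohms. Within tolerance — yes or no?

White → 9 (first significant figure)
Violet → 7 (second significant figure)
Red → 2 (third significant figure)
Red → ×10^2 multiplier
Gold → ±5% tolerance
972 × 100 = 97200 Ω
Allowed range: 92340 Ω to 102060 Ω.
97200 ohms lies inside that range.

yes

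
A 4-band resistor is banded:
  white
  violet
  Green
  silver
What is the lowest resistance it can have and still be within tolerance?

White → 9 (first significant figure)
Violet → 7 (second significant figure)
Green → ×10^5 multiplier
Silver → ±10% tolerance
97 × 100000 = 9700000 Ω
Lowest = 9700000 × (1 − 10/100) = 8730000 Ω.

8730000 Ω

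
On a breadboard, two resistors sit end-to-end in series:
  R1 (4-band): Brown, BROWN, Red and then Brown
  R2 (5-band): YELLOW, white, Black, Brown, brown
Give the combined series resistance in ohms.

6000 Ω

R1: brown, brown → 11; red ×10^2 → 1100 Ω.
R2: yellow, white, black → 490; brown ×10 → 4900 Ω.
Series: 1100 + 4900 = 6000 Ω.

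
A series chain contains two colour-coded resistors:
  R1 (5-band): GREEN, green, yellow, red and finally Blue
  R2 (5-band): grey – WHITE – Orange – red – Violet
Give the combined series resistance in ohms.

R1: green, green, yellow → 554; red ×10^2 → 55400 Ω.
R2: grey, white, orange → 893; red ×10^2 → 89300 Ω.
Series: 55400 + 89300 = 144700 Ω.

144700 Ω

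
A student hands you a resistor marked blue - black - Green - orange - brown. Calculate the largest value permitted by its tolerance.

611050 Ω

Blue → 6 (first significant figure)
Black → 0 (second significant figure)
Green → 5 (third significant figure)
Orange → ×10^3 multiplier
Brown → ±1% tolerance
605 × 1000 = 605000 Ω
Largest = 605000 × (1 + 1/100) = 611050 Ω.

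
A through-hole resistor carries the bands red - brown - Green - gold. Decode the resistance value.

2100000 Ω

Red → 2 (first significant figure)
Brown → 1 (second significant figure)
Green → ×10^5 multiplier
21 × 100000 = 2100000 Ω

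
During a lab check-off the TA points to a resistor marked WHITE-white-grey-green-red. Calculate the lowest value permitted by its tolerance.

97804000 Ω

White → 9 (first significant figure)
White → 9 (second significant figure)
Grey → 8 (third significant figure)
Green → ×10^5 multiplier
Red → ±2% tolerance
998 × 100000 = 99800000 Ω
Lowest = 99800000 × (1 − 2/100) = 97804000 Ω.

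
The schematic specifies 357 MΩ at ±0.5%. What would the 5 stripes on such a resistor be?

357000000 Ω = 357 × 10^6.
3 → orange
5 → green
7 → violet
Multiplier 10^6 → blue.
±0.5% tolerance → green.

orange, green, violet, blue, green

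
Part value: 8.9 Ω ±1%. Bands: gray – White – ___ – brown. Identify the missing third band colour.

8.9 Ω = 89 × 10^-1.
The third band is the multiplier, 10^-1, which is gold.

gold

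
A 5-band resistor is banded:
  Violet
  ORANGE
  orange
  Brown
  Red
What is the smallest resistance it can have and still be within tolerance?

Violet → 7 (first significant figure)
Orange → 3 (second significant figure)
Orange → 3 (third significant figure)
Brown → ×10 multiplier
Red → ±2% tolerance
733 × 10 = 7330 Ω
Smallest = 7330 × (1 − 2/100) = 7183.4 Ω.

7183.4 Ω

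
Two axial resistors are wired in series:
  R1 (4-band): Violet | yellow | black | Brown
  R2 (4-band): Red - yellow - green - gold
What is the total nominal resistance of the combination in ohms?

R1: violet, yellow → 74; black ×1 → 74 Ω.
R2: red, yellow → 24; green ×10^5 → 2400000 Ω.
Series: 74 + 2400000 = 2400074 Ω.

2400074 Ω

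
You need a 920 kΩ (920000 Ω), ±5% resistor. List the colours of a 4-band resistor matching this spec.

920000 Ω = 92 × 10^4.
9 → white
2 → red
Multiplier 10^4 → yellow.
±5% tolerance → gold.

white, red, yellow, gold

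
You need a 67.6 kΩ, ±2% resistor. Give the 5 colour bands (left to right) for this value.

blue, violet, blue, red, red

67600 Ω = 676 × 10^2.
6 → blue
7 → violet
6 → blue
Multiplier 10^2 → red.
±2% tolerance → red.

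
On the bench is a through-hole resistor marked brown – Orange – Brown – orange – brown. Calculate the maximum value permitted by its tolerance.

132310 Ω

Brown → 1 (first significant figure)
Orange → 3 (second significant figure)
Brown → 1 (third significant figure)
Orange → ×10^3 multiplier
Brown → ±1% tolerance
131 × 1000 = 131000 Ω
Maximum = 131000 × (1 + 1/100) = 132310 Ω.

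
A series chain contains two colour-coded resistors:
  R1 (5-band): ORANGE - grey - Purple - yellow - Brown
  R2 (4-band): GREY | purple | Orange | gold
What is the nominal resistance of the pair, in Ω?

R1: orange, grey, violet → 387; yellow ×10^4 → 3870000 Ω.
R2: grey, violet → 87; orange ×10^3 → 87000 Ω.
Series: 3870000 + 87000 = 3957000 Ω.

3957000 Ω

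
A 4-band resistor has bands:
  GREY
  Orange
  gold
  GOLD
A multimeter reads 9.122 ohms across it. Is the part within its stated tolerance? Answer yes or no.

no

Grey → 8 (first significant figure)
Orange → 3 (second significant figure)
Gold → ×0.1 multiplier
Gold → ±5% tolerance
83 × 0.1 = 8.3 Ω
Allowed range: 7.885 Ω to 8.715 Ω.
9.122 ohms lies outside that range.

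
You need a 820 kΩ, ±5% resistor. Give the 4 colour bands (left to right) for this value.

grey, red, yellow, gold

820000 Ω = 82 × 10^4.
8 → grey
2 → red
Multiplier 10^4 → yellow.
±5% tolerance → gold.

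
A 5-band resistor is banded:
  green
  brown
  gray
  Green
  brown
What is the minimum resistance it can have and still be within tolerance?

Green → 5 (first significant figure)
Brown → 1 (second significant figure)
Grey → 8 (third significant figure)
Green → ×10^5 multiplier
Brown → ±1% tolerance
518 × 100000 = 51800000 Ω
Minimum = 51800000 × (1 − 1/100) = 51282000 Ω.

51282000 Ω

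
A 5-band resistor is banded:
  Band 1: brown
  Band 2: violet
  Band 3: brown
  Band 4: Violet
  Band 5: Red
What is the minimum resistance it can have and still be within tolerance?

Brown → 1 (first significant figure)
Violet → 7 (second significant figure)
Brown → 1 (third significant figure)
Violet → ×10^7 multiplier
Red → ±2% tolerance
171 × 10000000 = 1710000000 Ω
Minimum = 1710000000 × (1 − 2/100) = 1675800000 Ω.

1675800000 Ω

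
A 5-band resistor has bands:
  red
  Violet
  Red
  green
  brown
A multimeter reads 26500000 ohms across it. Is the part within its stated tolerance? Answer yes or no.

Red → 2 (first significant figure)
Violet → 7 (second significant figure)
Red → 2 (third significant figure)
Green → ×10^5 multiplier
Brown → ±1% tolerance
272 × 100000 = 27200000 Ω
Allowed range: 26928000 Ω to 27472000 Ω.
26500000 ohms lies outside that range.

no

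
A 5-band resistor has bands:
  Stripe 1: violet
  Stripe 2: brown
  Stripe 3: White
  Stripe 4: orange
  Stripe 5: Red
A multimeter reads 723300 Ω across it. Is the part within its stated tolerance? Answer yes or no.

yes

Violet → 7 (first significant figure)
Brown → 1 (second significant figure)
White → 9 (third significant figure)
Orange → ×10^3 multiplier
Red → ±2% tolerance
719 × 1000 = 719000 Ω
Allowed range: 704620 Ω to 733380 Ω.
723300 Ω lies inside that range.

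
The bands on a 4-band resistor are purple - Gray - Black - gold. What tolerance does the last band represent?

The last band, gold, is the tolerance band.
Gold corresponds to ±5%.

±5%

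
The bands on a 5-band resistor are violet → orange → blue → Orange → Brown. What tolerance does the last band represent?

±1%

The last band, brown, is the tolerance band.
Brown corresponds to ±1%.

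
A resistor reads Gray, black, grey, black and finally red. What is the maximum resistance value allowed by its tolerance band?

Grey → 8 (first significant figure)
Black → 0 (second significant figure)
Grey → 8 (third significant figure)
Black → ×1 multiplier
Red → ±2% tolerance
808 × 1 = 808 Ω
Maximum = 808 × (1 + 2/100) = 824.16 Ω.

824.16 Ω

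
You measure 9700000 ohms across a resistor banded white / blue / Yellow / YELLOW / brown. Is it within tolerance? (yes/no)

yes

White → 9 (first significant figure)
Blue → 6 (second significant figure)
Yellow → 4 (third significant figure)
Yellow → ×10^4 multiplier
Brown → ±1% tolerance
964 × 10000 = 9640000 Ω
Allowed range: 9543600 Ω to 9736400 Ω.
9700000 ohms lies inside that range.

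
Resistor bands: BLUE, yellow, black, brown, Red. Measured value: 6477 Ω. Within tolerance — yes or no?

yes

Blue → 6 (first significant figure)
Yellow → 4 (second significant figure)
Black → 0 (third significant figure)
Brown → ×10 multiplier
Red → ±2% tolerance
640 × 10 = 6400 Ω
Allowed range: 6272 Ω to 6528 Ω.
6477 Ω lies inside that range.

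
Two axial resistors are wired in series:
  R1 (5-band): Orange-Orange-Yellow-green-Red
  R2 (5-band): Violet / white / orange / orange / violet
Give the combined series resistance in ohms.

R1: orange, orange, yellow → 334; green ×10^5 → 33400000 Ω.
R2: violet, white, orange → 793; orange ×10^3 → 793000 Ω.
Series: 33400000 + 793000 = 34193000 Ω.

34193000 Ω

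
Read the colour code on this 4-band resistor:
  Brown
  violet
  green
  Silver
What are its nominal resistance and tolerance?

1700000 Ω ±10%

Brown → 1 (first significant figure)
Violet → 7 (second significant figure)
Green → ×10^5 multiplier
Silver → ±10% tolerance
17 × 100000 = 1700000 Ω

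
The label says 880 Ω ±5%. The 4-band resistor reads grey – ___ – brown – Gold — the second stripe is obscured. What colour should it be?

grey

880 Ω = 88 × 10^1.
The second band gives digit 8 of the significand, and 8 is grey.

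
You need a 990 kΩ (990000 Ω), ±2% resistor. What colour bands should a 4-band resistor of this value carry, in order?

white, white, yellow, red

990000 Ω = 99 × 10^4.
9 → white
9 → white
Multiplier 10^4 → yellow.
±2% tolerance → red.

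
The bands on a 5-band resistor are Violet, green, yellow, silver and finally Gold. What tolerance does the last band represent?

The last band, gold, is the tolerance band.
Gold corresponds to ±5%.

±5%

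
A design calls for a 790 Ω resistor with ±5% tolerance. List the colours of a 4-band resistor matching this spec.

violet, white, brown, gold

790 Ω = 79 × 10^1.
7 → violet
9 → white
Multiplier 10^1 → brown.
±5% tolerance → gold.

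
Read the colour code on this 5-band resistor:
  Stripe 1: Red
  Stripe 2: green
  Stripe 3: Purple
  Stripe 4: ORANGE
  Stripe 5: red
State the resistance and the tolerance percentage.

Red → 2 (first significant figure)
Green → 5 (second significant figure)
Violet → 7 (third significant figure)
Orange → ×10^3 multiplier
Red → ±2% tolerance
257 × 1000 = 257000 Ω

257000 Ω ±2%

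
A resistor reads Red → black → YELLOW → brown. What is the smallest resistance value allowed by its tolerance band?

Red → 2 (first significant figure)
Black → 0 (second significant figure)
Yellow → ×10^4 multiplier
Brown → ±1% tolerance
20 × 10000 = 200000 Ω
Smallest = 200000 × (1 − 1/100) = 198000 Ω.

198000 Ω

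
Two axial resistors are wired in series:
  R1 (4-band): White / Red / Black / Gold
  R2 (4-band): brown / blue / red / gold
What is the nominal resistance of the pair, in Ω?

1692 Ω

R1: white, red → 92; black ×1 → 92 Ω.
R2: brown, blue → 16; red ×10^2 → 1600 Ω.
Series: 92 + 1600 = 1692 Ω.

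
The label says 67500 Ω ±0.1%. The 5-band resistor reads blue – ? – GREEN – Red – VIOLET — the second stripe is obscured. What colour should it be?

67500 Ω = 675 × 10^2.
The second band gives digit 7 of the significand, and 7 is violet.

violet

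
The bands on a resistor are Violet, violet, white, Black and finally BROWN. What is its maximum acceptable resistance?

786.79 Ω

Violet → 7 (first significant figure)
Violet → 7 (second significant figure)
White → 9 (third significant figure)
Black → ×1 multiplier
Brown → ±1% tolerance
779 × 1 = 779 Ω
Maximum = 779 × (1 + 1/100) = 786.79 Ω.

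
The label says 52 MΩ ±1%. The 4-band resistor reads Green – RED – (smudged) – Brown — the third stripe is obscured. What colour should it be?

blue

52000000 Ω = 52 × 10^6.
The third band is the multiplier, 10^6, which is blue.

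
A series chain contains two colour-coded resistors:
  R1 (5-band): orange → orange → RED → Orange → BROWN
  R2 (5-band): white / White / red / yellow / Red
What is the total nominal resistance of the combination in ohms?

R1: orange, orange, red → 332; orange ×10^3 → 332000 Ω.
R2: white, white, red → 992; yellow ×10^4 → 9920000 Ω.
Series: 332000 + 9920000 = 10252000 Ω.

10252000 Ω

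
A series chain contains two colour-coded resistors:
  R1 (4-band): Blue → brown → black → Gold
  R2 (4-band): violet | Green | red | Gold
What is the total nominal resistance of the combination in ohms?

7561 Ω

R1: blue, brown → 61; black ×1 → 61 Ω.
R2: violet, green → 75; red ×10^2 → 7500 Ω.
Series: 61 + 7500 = 7561 Ω.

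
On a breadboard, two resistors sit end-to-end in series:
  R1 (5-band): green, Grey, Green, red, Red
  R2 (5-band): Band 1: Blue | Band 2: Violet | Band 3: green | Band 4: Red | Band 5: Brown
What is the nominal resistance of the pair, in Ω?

R1: green, grey, green → 585; red ×10^2 → 58500 Ω.
R2: blue, violet, green → 675; red ×10^2 → 67500 Ω.
Series: 58500 + 67500 = 126000 Ω.

126000 Ω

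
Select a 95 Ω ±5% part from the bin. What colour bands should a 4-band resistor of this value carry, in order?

white, green, black, gold

95 Ω = 95 × 10^0.
9 → white
5 → green
Multiplier 10^0 → black.
±5% tolerance → gold.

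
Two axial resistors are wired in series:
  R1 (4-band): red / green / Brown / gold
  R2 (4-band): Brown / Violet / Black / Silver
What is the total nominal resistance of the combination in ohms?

267 Ω

R1: red, green → 25; brown ×10 → 250 Ω.
R2: brown, violet → 17; black ×1 → 17 Ω.
Series: 250 + 17 = 267 Ω.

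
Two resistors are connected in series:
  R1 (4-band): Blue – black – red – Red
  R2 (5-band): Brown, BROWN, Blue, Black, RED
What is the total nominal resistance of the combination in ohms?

R1: blue, black → 60; red ×10^2 → 6000 Ω.
R2: brown, brown, blue → 116; black ×1 → 116 Ω.
Series: 6000 + 116 = 6116 Ω.

6116 Ω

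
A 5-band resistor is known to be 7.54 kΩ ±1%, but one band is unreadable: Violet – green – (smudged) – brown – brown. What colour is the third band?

7540 Ω = 754 × 10^1.
The third band gives digit 4 of the significand, and 4 is yellow.

yellow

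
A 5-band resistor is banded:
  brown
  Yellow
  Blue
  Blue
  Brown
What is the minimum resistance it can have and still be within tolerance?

144540000 Ω

Brown → 1 (first significant figure)
Yellow → 4 (second significant figure)
Blue → 6 (third significant figure)
Blue → ×10^6 multiplier
Brown → ±1% tolerance
146 × 1000000 = 146000000 Ω
Minimum = 146000000 × (1 − 1/100) = 144540000 Ω.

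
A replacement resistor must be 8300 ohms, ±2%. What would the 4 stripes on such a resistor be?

8300 Ω = 83 × 10^2.
8 → grey
3 → orange
Multiplier 10^2 → red.
±2% tolerance → red.

grey, orange, red, red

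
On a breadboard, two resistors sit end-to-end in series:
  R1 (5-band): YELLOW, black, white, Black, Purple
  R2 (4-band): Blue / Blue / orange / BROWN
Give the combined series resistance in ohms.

R1: yellow, black, white → 409; black ×1 → 409 Ω.
R2: blue, blue → 66; orange ×10^3 → 66000 Ω.
Series: 409 + 66000 = 66409 Ω.

66409 Ω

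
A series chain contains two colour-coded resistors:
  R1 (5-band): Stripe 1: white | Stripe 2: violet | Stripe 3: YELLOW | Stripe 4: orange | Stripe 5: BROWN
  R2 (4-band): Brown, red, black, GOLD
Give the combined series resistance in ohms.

974012 Ω

R1: white, violet, yellow → 974; orange ×10^3 → 974000 Ω.
R2: brown, red → 12; black ×1 → 12 Ω.
Series: 974000 + 12 = 974012 Ω.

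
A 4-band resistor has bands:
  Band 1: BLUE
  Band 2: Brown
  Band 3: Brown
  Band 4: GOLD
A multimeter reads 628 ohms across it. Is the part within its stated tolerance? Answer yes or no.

Blue → 6 (first significant figure)
Brown → 1 (second significant figure)
Brown → ×10 multiplier
Gold → ±5% tolerance
61 × 10 = 610 Ω
Allowed range: 579.5 Ω to 640.5 Ω.
628 ohms lies inside that range.

yes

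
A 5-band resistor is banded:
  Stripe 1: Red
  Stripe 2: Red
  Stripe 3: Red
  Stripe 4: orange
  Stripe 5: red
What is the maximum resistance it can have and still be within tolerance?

226440 Ω

Red → 2 (first significant figure)
Red → 2 (second significant figure)
Red → 2 (third significant figure)
Orange → ×10^3 multiplier
Red → ±2% tolerance
222 × 1000 = 222000 Ω
Maximum = 222000 × (1 + 2/100) = 226440 Ω.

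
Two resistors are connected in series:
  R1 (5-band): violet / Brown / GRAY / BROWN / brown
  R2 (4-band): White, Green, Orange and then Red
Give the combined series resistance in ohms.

102180 Ω

R1: violet, brown, grey → 718; brown ×10 → 7180 Ω.
R2: white, green → 95; orange ×10^3 → 95000 Ω.
Series: 7180 + 95000 = 102180 Ω.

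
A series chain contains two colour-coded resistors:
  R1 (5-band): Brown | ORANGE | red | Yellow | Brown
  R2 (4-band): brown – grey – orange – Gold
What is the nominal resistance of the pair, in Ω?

1338000 Ω

R1: brown, orange, red → 132; yellow ×10^4 → 1320000 Ω.
R2: brown, grey → 18; orange ×10^3 → 18000 Ω.
Series: 1320000 + 18000 = 1338000 Ω.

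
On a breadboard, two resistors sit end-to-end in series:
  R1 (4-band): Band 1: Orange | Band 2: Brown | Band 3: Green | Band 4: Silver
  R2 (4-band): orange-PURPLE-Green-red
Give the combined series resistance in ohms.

6800000 Ω

R1: orange, brown → 31; green ×10^5 → 3100000 Ω.
R2: orange, violet → 37; green ×10^5 → 3700000 Ω.
Series: 3100000 + 3700000 = 6800000 Ω.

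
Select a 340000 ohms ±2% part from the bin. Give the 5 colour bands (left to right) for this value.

340000 Ω = 340 × 10^3.
3 → orange
4 → yellow
0 → black
Multiplier 10^3 → orange.
±2% tolerance → red.

orange, yellow, black, orange, red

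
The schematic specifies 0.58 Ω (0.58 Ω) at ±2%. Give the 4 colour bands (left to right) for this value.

green, grey, silver, red

0.58 Ω = 58 × 10^-2.
5 → green
8 → grey
Multiplier 10^-2 → silver.
±2% tolerance → red.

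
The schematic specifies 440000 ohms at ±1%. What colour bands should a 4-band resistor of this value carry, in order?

440000 Ω = 44 × 10^4.
4 → yellow
4 → yellow
Multiplier 10^4 → yellow.
±1% tolerance → brown.

yellow, yellow, yellow, brown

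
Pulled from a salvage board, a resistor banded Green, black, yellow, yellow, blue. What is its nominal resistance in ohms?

5040000 Ω

Green → 5 (first significant figure)
Black → 0 (second significant figure)
Yellow → 4 (third significant figure)
Yellow → ×10^4 multiplier
504 × 10000 = 5040000 Ω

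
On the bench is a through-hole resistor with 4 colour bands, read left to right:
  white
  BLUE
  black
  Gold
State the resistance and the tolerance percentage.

96 Ω ±5%

White → 9 (first significant figure)
Blue → 6 (second significant figure)
Black → ×1 multiplier
Gold → ±5% tolerance
96 × 1 = 96 Ω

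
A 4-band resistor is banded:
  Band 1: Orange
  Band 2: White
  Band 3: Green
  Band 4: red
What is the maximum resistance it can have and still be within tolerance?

3978000 Ω

Orange → 3 (first significant figure)
White → 9 (second significant figure)
Green → ×10^5 multiplier
Red → ±2% tolerance
39 × 100000 = 3900000 Ω
Maximum = 3900000 × (1 + 2/100) = 3978000 Ω.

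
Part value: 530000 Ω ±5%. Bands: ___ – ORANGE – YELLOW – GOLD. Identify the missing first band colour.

530000 Ω = 53 × 10^4.
The first band gives digit 5 of the significand, and 5 is green.

green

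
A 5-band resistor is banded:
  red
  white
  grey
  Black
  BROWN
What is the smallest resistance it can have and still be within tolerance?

Red → 2 (first significant figure)
White → 9 (second significant figure)
Grey → 8 (third significant figure)
Black → ×1 multiplier
Brown → ±1% tolerance
298 × 1 = 298 Ω
Smallest = 298 × (1 − 1/100) = 295.02 Ω.

295.02 Ω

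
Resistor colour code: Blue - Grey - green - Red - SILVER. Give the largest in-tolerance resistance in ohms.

Blue → 6 (first significant figure)
Grey → 8 (second significant figure)
Green → 5 (third significant figure)
Red → ×10^2 multiplier
Silver → ±10% tolerance
685 × 100 = 68500 Ω
Largest = 68500 × (1 + 10/100) = 75350 Ω.

75350 Ω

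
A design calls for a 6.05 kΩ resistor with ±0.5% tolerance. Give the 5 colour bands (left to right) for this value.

6050 Ω = 605 × 10^1.
6 → blue
0 → black
5 → green
Multiplier 10^1 → brown.
±0.5% tolerance → green.

blue, black, green, brown, green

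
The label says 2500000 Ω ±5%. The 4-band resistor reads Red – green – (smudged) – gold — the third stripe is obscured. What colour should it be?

green

2500000 Ω = 25 × 10^5.
The third band is the multiplier, 10^5, which is green.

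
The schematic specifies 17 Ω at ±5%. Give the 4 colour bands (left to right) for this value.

brown, violet, black, gold

17 Ω = 17 × 10^0.
1 → brown
7 → violet
Multiplier 10^0 → black.
±5% tolerance → gold.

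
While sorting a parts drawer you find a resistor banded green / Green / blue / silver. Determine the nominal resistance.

55000000 Ω

Green → 5 (first significant figure)
Green → 5 (second significant figure)
Blue → ×10^6 multiplier
55 × 1000000 = 55000000 Ω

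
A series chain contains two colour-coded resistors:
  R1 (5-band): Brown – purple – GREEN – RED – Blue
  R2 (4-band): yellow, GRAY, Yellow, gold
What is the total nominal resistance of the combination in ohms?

R1: brown, violet, green → 175; red ×10^2 → 17500 Ω.
R2: yellow, grey → 48; yellow ×10^4 → 480000 Ω.
Series: 17500 + 480000 = 497500 Ω.

497500 Ω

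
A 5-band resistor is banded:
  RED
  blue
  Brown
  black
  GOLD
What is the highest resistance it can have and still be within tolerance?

Red → 2 (first significant figure)
Blue → 6 (second significant figure)
Brown → 1 (third significant figure)
Black → ×1 multiplier
Gold → ±5% tolerance
261 × 1 = 261 Ω
Highest = 261 × (1 + 5/100) = 274.05 Ω.

274.05 Ω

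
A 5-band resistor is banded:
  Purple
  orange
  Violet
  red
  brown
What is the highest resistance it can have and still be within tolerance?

74437 Ω

Violet → 7 (first significant figure)
Orange → 3 (second significant figure)
Violet → 7 (third significant figure)
Red → ×10^2 multiplier
Brown → ±1% tolerance
737 × 100 = 73700 Ω
Highest = 73700 × (1 + 1/100) = 74437 Ω.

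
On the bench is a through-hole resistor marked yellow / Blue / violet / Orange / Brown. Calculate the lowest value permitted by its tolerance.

462330 Ω

Yellow → 4 (first significant figure)
Blue → 6 (second significant figure)
Violet → 7 (third significant figure)
Orange → ×10^3 multiplier
Brown → ±1% tolerance
467 × 1000 = 467000 Ω
Lowest = 467000 × (1 − 1/100) = 462330 Ω.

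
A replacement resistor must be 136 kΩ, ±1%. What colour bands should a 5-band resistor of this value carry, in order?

136000 Ω = 136 × 10^3.
1 → brown
3 → orange
6 → blue
Multiplier 10^3 → orange.
±1% tolerance → brown.

brown, orange, blue, orange, brown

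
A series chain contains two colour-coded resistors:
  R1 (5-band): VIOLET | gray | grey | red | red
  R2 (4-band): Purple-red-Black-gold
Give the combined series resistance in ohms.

78872 Ω

R1: violet, grey, grey → 788; red ×10^2 → 78800 Ω.
R2: violet, red → 72; black ×1 → 72 Ω.
Series: 78800 + 72 = 78872 Ω.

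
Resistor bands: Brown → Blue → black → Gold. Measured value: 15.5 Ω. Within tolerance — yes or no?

Brown → 1 (first significant figure)
Blue → 6 (second significant figure)
Black → ×1 multiplier
Gold → ±5% tolerance
16 × 1 = 16 Ω
Allowed range: 15.2 Ω to 16.8 Ω.
15.5 Ω lies inside that range.

yes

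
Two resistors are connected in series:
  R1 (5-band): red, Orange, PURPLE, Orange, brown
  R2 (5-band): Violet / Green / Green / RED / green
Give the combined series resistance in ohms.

312500 Ω

R1: red, orange, violet → 237; orange ×10^3 → 237000 Ω.
R2: violet, green, green → 755; red ×10^2 → 75500 Ω.
Series: 237000 + 75500 = 312500 Ω.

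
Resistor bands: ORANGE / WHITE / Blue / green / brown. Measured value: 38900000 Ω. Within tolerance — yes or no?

no

Orange → 3 (first significant figure)
White → 9 (second significant figure)
Blue → 6 (third significant figure)
Green → ×10^5 multiplier
Brown → ±1% tolerance
396 × 100000 = 39600000 Ω
Allowed range: 39204000 Ω to 39996000 Ω.
38900000 Ω lies outside that range.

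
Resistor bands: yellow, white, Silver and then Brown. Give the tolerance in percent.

±1%

The last band, brown, is the tolerance band.
Brown corresponds to ±1%.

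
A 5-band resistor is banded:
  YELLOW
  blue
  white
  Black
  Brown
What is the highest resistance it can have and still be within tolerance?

473.69 Ω

Yellow → 4 (first significant figure)
Blue → 6 (second significant figure)
White → 9 (third significant figure)
Black → ×1 multiplier
Brown → ±1% tolerance
469 × 1 = 469 Ω
Highest = 469 × (1 + 1/100) = 473.69 Ω.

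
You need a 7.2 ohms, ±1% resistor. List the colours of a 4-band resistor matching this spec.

violet, red, gold, brown

7.2 Ω = 72 × 10^-1.
7 → violet
2 → red
Multiplier 10^-1 → gold.
±1% tolerance → brown.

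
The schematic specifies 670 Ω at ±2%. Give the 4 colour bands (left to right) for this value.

blue, violet, brown, red

670 Ω = 67 × 10^1.
6 → blue
7 → violet
Multiplier 10^1 → brown.
±2% tolerance → red.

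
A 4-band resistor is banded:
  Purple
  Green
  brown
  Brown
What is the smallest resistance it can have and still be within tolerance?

Violet → 7 (first significant figure)
Green → 5 (second significant figure)
Brown → ×10 multiplier
Brown → ±1% tolerance
75 × 10 = 750 Ω
Smallest = 750 × (1 − 1/100) = 742.5 Ω.

742.5 Ω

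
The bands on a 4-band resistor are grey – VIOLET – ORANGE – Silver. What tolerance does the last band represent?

±10%

The last band, silver, is the tolerance band.
Silver corresponds to ±10%.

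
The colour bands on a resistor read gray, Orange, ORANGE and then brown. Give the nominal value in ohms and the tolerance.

83000 Ω ±1%

Grey → 8 (first significant figure)
Orange → 3 (second significant figure)
Orange → ×10^3 multiplier
Brown → ±1% tolerance
83 × 1000 = 83000 Ω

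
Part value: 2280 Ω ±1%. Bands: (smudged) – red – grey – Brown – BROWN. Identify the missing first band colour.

2280 Ω = 228 × 10^1.
The first band gives digit 2 of the significand, and 2 is red.

red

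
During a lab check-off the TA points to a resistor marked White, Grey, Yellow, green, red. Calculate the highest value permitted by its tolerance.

White → 9 (first significant figure)
Grey → 8 (second significant figure)
Yellow → 4 (third significant figure)
Green → ×10^5 multiplier
Red → ±2% tolerance
984 × 100000 = 98400000 Ω
Highest = 98400000 × (1 + 2/100) = 100368000 Ω.

100368000 Ω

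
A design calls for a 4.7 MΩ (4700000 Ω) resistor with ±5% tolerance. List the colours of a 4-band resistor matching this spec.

4700000 Ω = 47 × 10^5.
4 → yellow
7 → violet
Multiplier 10^5 → green.
±5% tolerance → gold.

yellow, violet, green, gold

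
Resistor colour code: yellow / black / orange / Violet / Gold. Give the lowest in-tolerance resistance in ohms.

Yellow → 4 (first significant figure)
Black → 0 (second significant figure)
Orange → 3 (third significant figure)
Violet → ×10^7 multiplier
Gold → ±5% tolerance
403 × 10000000 = 4030000000 Ω
Lowest = 4030000000 × (1 − 5/100) = 3828500000 Ω.

3828500000 Ω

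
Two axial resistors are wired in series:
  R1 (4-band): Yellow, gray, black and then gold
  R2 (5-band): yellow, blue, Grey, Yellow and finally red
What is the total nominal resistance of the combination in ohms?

R1: yellow, grey → 48; black ×1 → 48 Ω.
R2: yellow, blue, grey → 468; yellow ×10^4 → 4680000 Ω.
Series: 48 + 4680000 = 4680048 Ω.

4680048 Ω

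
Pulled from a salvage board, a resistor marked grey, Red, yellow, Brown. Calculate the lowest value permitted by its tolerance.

Grey → 8 (first significant figure)
Red → 2 (second significant figure)
Yellow → ×10^4 multiplier
Brown → ±1% tolerance
82 × 10000 = 820000 Ω
Lowest = 820000 × (1 − 1/100) = 811800 Ω.

811800 Ω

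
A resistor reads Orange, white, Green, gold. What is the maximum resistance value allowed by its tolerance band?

4095000 Ω

Orange → 3 (first significant figure)
White → 9 (second significant figure)
Green → ×10^5 multiplier
Gold → ±5% tolerance
39 × 100000 = 3900000 Ω
Maximum = 3900000 × (1 + 5/100) = 4095000 Ω.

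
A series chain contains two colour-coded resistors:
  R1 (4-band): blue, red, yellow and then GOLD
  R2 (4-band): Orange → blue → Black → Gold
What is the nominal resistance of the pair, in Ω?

620036 Ω

R1: blue, red → 62; yellow ×10^4 → 620000 Ω.
R2: orange, blue → 36; black ×1 → 36 Ω.
Series: 620000 + 36 = 620036 Ω.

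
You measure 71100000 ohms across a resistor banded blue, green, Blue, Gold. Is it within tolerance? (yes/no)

no

Blue → 6 (first significant figure)
Green → 5 (second significant figure)
Blue → ×10^6 multiplier
Gold → ±5% tolerance
65 × 1000000 = 65000000 Ω
Allowed range: 61750000 Ω to 68250000 Ω.
71100000 ohms lies outside that range.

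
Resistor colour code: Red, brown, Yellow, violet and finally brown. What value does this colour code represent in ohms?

2140000000 Ω

Red → 2 (first significant figure)
Brown → 1 (second significant figure)
Yellow → 4 (third significant figure)
Violet → ×10^7 multiplier
214 × 10000000 = 2140000000 Ω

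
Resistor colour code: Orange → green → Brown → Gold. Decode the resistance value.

Orange → 3 (first significant figure)
Green → 5 (second significant figure)
Brown → ×10 multiplier
35 × 10 = 350 Ω

350 Ω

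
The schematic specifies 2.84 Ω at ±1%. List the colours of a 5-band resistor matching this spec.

red, grey, yellow, silver, brown

2.84 Ω = 284 × 10^-2.
2 → red
8 → grey
4 → yellow
Multiplier 10^-2 → silver.
±1% tolerance → brown.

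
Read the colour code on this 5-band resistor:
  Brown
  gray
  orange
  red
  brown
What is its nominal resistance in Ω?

18300 Ω

Brown → 1 (first significant figure)
Grey → 8 (second significant figure)
Orange → 3 (third significant figure)
Red → ×10^2 multiplier
183 × 100 = 18300 Ω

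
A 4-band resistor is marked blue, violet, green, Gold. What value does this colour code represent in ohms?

6700000 Ω

Blue → 6 (first significant figure)
Violet → 7 (second significant figure)
Green → ×10^5 multiplier
67 × 100000 = 6700000 Ω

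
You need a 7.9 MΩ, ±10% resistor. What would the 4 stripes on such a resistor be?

violet, white, green, silver

7900000 Ω = 79 × 10^5.
7 → violet
9 → white
Multiplier 10^5 → green.
±10% tolerance → silver.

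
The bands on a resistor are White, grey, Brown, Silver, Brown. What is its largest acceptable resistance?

White → 9 (first significant figure)
Grey → 8 (second significant figure)
Brown → 1 (third significant figure)
Silver → ×0.01 multiplier
Brown → ±1% tolerance
981 × 0.01 = 9.81 Ω
Largest = 9.81 × (1 + 1/100) = 9.9081 Ω.

9.9081 Ω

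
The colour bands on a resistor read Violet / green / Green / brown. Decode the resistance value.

7500000 Ω

Violet → 7 (first significant figure)
Green → 5 (second significant figure)
Green → ×10^5 multiplier
75 × 100000 = 7500000 Ω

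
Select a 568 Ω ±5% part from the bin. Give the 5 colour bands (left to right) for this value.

green, blue, grey, black, gold

568 Ω = 568 × 10^0.
5 → green
6 → blue
8 → grey
Multiplier 10^0 → black.
±5% tolerance → gold.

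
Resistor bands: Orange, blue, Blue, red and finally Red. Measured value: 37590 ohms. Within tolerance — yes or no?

Orange → 3 (first significant figure)
Blue → 6 (second significant figure)
Blue → 6 (third significant figure)
Red → ×10^2 multiplier
Red → ±2% tolerance
366 × 100 = 36600 Ω
Allowed range: 35868 Ω to 37332 Ω.
37590 ohms lies outside that range.

no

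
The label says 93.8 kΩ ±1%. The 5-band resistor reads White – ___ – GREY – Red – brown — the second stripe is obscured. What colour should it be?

orange

93800 Ω = 938 × 10^2.
The second band gives digit 3 of the significand, and 3 is orange.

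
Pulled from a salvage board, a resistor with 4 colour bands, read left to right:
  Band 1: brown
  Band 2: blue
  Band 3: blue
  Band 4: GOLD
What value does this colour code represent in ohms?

Brown → 1 (first significant figure)
Blue → 6 (second significant figure)
Blue → ×10^6 multiplier
16 × 1000000 = 16000000 Ω

16000000 Ω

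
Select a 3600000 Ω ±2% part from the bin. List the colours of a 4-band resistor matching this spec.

orange, blue, green, red

3600000 Ω = 36 × 10^5.
3 → orange
6 → blue
Multiplier 10^5 → green.
±2% tolerance → red.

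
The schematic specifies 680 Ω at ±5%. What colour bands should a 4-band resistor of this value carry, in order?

blue, grey, brown, gold

680 Ω = 68 × 10^1.
6 → blue
8 → grey
Multiplier 10^1 → brown.
±5% tolerance → gold.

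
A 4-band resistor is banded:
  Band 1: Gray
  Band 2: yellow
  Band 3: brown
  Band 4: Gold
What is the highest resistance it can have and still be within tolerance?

Grey → 8 (first significant figure)
Yellow → 4 (second significant figure)
Brown → ×10 multiplier
Gold → ±5% tolerance
84 × 10 = 840 Ω
Highest = 840 × (1 + 5/100) = 882 Ω.

882 Ω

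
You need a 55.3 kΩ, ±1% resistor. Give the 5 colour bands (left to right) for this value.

green, green, orange, red, brown

55300 Ω = 553 × 10^2.
5 → green
5 → green
3 → orange
Multiplier 10^2 → red.
±1% tolerance → brown.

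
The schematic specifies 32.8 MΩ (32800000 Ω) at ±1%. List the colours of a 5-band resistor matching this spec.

32800000 Ω = 328 × 10^5.
3 → orange
2 → red
8 → grey
Multiplier 10^5 → green.
±1% tolerance → brown.

orange, red, grey, green, brown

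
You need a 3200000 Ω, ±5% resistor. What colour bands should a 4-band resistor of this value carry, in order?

3200000 Ω = 32 × 10^5.
3 → orange
2 → red
Multiplier 10^5 → green.
±5% tolerance → gold.

orange, red, green, gold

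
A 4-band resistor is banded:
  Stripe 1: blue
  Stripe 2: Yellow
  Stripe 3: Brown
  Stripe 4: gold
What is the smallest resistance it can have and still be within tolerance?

608 Ω

Blue → 6 (first significant figure)
Yellow → 4 (second significant figure)
Brown → ×10 multiplier
Gold → ±5% tolerance
64 × 10 = 640 Ω
Smallest = 640 × (1 − 5/100) = 608 Ω.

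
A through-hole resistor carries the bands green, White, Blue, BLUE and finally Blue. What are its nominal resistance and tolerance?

Green → 5 (first significant figure)
White → 9 (second significant figure)
Blue → 6 (third significant figure)
Blue → ×10^6 multiplier
Blue → ±0.25% tolerance
596 × 1000000 = 596000000 Ω

596000000 Ω ±0.25%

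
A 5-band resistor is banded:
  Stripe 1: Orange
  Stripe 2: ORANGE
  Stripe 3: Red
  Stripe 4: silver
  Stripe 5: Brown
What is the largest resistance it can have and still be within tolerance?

Orange → 3 (first significant figure)
Orange → 3 (second significant figure)
Red → 2 (third significant figure)
Silver → ×0.01 multiplier
Brown → ±1% tolerance
332 × 0.01 = 3.32 Ω
Largest = 3.32 × (1 + 1/100) = 3.3532 Ω.

3.3532 Ω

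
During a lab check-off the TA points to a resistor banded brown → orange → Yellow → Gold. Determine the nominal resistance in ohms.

130000 Ω

Brown → 1 (first significant figure)
Orange → 3 (second significant figure)
Yellow → ×10^4 multiplier
13 × 10000 = 130000 Ω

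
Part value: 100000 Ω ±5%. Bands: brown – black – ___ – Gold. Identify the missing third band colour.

100000 Ω = 10 × 10^4.
The third band is the multiplier, 10^4, which is yellow.

yellow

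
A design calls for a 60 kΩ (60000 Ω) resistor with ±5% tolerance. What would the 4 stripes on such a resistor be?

60000 Ω = 60 × 10^3.
6 → blue
0 → black
Multiplier 10^3 → orange.
±5% tolerance → gold.

blue, black, orange, gold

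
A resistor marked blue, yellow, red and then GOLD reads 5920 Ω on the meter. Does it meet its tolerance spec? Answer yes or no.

Blue → 6 (first significant figure)
Yellow → 4 (second significant figure)
Red → ×10^2 multiplier
Gold → ±5% tolerance
64 × 100 = 6400 Ω
Allowed range: 6080 Ω to 6720 Ω.
5920 Ω lies outside that range.

no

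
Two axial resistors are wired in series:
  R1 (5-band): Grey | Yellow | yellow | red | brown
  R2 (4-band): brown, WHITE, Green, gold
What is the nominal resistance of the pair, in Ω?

1984400 Ω

R1: grey, yellow, yellow → 844; red ×10^2 → 84400 Ω.
R2: brown, white → 19; green ×10^5 → 1900000 Ω.
Series: 84400 + 1900000 = 1984400 Ω.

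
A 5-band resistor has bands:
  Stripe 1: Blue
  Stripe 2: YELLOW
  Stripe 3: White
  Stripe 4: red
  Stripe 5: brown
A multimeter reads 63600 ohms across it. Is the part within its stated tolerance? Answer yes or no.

Blue → 6 (first significant figure)
Yellow → 4 (second significant figure)
White → 9 (third significant figure)
Red → ×10^2 multiplier
Brown → ±1% tolerance
649 × 100 = 64900 Ω
Allowed range: 64251 Ω to 65549 Ω.
63600 ohms lies outside that range.

no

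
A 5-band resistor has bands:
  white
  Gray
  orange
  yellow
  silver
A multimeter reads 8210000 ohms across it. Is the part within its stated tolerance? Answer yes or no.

no

White → 9 (first significant figure)
Grey → 8 (second significant figure)
Orange → 3 (third significant figure)
Yellow → ×10^4 multiplier
Silver → ±10% tolerance
983 × 10000 = 9830000 Ω
Allowed range: 8847000 Ω to 10813000 Ω.
8210000 ohms lies outside that range.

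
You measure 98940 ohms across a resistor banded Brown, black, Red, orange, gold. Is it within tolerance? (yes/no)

Brown → 1 (first significant figure)
Black → 0 (second significant figure)
Red → 2 (third significant figure)
Orange → ×10^3 multiplier
Gold → ±5% tolerance
102 × 1000 = 102000 Ω
Allowed range: 96900 Ω to 107100 Ω.
98940 ohms lies inside that range.

yes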